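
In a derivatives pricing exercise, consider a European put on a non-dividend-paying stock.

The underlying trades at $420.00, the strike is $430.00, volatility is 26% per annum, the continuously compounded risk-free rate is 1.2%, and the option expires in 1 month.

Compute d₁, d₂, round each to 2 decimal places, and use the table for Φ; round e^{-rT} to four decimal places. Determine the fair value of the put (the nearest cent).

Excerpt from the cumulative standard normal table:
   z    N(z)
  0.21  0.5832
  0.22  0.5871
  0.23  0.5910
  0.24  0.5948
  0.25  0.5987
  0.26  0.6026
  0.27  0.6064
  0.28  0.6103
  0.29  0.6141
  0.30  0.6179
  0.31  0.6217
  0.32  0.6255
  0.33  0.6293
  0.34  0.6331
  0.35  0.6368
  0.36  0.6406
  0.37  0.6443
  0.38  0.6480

T = 0.08333;  σ√T = 0.0751
d₁ = [ln(420/430) + (0.012 + ½·0.26²)·0.08333] / (σ√T) = (-0.0235 + 0.0038) / 0.0751 = -0.2627 ≈ -0.26
d₂ = -0.2627 − 0.0751 = -0.3377 ≈ -0.34
exp(−rT) = exp(−0.012·0.08333) = 0.9990
N(−d₂) = N(0.34) = 0.6331;  N(−d₁) = N(0.26) = 0.6026
P = 430·0.9990·0.6331 − 420·0.6026 = 271.9608 − 253.0920 = 18.8688

$18.87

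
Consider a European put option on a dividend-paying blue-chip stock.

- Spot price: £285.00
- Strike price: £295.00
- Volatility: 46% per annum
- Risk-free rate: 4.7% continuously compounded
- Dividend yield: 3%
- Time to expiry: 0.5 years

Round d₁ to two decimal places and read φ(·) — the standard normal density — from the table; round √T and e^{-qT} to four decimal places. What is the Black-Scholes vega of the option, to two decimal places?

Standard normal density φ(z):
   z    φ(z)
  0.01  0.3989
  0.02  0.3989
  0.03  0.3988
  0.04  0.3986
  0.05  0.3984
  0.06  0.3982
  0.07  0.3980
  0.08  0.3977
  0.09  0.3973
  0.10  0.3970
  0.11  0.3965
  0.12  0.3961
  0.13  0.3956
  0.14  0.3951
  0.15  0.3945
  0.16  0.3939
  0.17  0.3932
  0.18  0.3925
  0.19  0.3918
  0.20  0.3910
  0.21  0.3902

T = 0.5;  σ√T = 0.3253
d₁ = [ln(285/295) + (0.047 − 0.03 + ½·0.46²)·0.5] / (σ√T) = (-0.0345 + 0.0614) / 0.3253 = 0.0827 which rounds to 0.08
√T = √0.5 = 0.7071
φ(d₁) = φ(0.08) = 0.3977
e^(−qT) = e^(−0.03·0.5) = 0.9851
vega = S·e^(−qT)·φ(d₁)·√T = 285·0.9851·0.3977·0.7071 = 78.9517

78.95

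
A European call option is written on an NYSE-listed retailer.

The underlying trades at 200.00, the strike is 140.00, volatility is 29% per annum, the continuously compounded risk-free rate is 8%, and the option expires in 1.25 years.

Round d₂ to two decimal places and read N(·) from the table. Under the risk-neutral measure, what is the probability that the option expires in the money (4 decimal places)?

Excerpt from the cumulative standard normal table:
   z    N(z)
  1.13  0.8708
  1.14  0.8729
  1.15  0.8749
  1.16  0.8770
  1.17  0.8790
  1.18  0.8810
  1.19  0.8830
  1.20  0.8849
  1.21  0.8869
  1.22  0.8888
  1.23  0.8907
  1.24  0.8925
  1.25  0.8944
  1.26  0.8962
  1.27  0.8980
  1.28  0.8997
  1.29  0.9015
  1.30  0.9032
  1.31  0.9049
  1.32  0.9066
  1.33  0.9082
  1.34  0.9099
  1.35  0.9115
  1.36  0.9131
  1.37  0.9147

σ√T = 0.29 × 1.1180 = 0.3242
ln(S/K) + (r + σ²/2)T = ln(200/140) + (0.08 + 0.29²/2)·1.25 = 0.3567 + 0.1526 = 0.5092
d₁ = 0.5092 / 0.3242 = 1.5706 ⇒ 1.57
d₂ = d₁ − σ√T = 1.5706 − 0.3242 = 1.2464 ⇒ 1.25
Risk-neutral Pr[S_T > K] = N(d₂) = N(1.25) = 0.8944

0.8944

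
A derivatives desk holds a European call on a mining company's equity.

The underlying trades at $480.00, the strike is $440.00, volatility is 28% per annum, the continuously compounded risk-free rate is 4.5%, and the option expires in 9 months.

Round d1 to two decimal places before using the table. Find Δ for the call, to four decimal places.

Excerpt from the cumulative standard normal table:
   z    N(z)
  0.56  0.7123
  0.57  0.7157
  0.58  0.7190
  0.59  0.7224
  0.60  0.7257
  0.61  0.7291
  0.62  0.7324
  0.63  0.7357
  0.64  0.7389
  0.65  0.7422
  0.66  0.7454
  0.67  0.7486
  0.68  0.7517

0.7324

σ√T = 0.28 × 0.8660 = 0.2425
d₁ = [ln(480/440) + (0.045 + 0.28²/2)·0.75] / 0.2425 = [0.0870 + 0.0631] / 0.2425 = 0.6193 ⇒ 0.62
N(d₁) = N(0.62) = 0.7324
Δ_call = N(d₁) = 0.7324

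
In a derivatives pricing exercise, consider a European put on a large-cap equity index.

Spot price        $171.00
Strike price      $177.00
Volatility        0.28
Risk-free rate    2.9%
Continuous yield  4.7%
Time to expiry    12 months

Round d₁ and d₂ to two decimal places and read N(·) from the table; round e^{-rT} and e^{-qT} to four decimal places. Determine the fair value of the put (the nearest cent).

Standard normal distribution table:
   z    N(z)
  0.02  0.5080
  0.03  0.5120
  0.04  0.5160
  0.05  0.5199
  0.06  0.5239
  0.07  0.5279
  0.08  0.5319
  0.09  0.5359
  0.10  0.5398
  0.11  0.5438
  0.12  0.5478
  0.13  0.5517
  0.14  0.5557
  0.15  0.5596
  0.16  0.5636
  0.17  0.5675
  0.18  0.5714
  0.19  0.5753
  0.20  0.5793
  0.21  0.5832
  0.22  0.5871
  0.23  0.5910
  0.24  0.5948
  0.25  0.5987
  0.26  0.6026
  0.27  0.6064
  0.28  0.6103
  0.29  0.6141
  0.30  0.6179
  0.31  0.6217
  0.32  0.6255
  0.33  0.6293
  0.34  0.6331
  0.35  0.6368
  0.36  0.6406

$23.38

σ√T = 0.28 × 1.0000 = 0.2800
d₁ = [ln(171/177) + (0.029 − 0.047 + ½·0.28²)·1] / (σ√T) = (-0.0345 + 0.0212) / 0.2800 = -0.0475 ≈ -0.05
d₂ = -0.0475 − 0.2800 = -0.3275 ≈ -0.33
exp(−qT) = exp(−0.047·1) = 0.9541;  exp(−rT) = exp(−0.029·1) = 0.9714
N(−d₂) = N(0.33) = 0.6293;  N(−d₁) = N(0.05) = 0.5199
P = 177·0.9714·0.6293 − 171·0.9541·0.5199 = 108.2005 − 84.8223 = 23.3782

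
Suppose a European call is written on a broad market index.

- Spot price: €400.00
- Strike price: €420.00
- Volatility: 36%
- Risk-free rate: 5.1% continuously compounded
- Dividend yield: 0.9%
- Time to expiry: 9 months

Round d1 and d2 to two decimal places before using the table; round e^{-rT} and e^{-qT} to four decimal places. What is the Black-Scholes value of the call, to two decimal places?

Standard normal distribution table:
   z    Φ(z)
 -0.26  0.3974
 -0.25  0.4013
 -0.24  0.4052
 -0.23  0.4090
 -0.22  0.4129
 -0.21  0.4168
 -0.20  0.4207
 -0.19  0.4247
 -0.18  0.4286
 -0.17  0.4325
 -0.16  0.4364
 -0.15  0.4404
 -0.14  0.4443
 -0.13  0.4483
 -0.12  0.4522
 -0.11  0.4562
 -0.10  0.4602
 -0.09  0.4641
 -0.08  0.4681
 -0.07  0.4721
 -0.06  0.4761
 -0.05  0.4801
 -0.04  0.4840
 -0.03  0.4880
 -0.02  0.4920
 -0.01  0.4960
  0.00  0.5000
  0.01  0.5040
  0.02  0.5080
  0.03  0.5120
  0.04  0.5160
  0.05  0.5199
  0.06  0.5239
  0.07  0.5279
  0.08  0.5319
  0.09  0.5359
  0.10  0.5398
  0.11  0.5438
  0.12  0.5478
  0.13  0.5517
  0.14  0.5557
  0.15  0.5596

σ√T = 0.36 × 0.8660 = 0.3118
d₁ = [ln(400/420) + (0.051 − 0.009 + 0.36²/2)·0.75] / 0.3118 = [-0.0488 + 0.0801] / 0.3118 = 0.1004 ≈ 0.10
d₂ = d₁ − σ√T = 0.1004 − 0.3118 = -0.2113 ≈ -0.21
exp(−qT) = exp(−0.009·0.75) = 0.9933;  exp(−rT) = exp(−0.051·0.75) = 0.9625
C = 400·0.9933·N(0.10) − 420·0.9625·N(-0.21) = 400·0.9933·0.5398 − 420·0.9625·0.4168 = 214.4733 − 168.4914 = 45.9819

€45.98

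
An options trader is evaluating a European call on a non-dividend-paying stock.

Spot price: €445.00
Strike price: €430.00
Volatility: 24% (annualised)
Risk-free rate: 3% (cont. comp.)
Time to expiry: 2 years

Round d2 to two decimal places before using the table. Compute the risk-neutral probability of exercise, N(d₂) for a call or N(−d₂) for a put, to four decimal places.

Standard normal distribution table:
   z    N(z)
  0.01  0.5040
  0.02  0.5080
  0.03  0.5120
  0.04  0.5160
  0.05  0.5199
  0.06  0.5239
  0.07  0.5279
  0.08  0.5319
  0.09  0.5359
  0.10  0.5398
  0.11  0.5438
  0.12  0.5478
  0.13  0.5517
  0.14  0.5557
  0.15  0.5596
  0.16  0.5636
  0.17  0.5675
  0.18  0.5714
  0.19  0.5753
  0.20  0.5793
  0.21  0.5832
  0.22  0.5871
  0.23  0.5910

0.5438

σ√T = 0.24·√2 = 0.3394
d₁ = [ln(445/430) + (0.03 + ½·0.24²)·2] / (σ√T) = (0.0343 + 0.1176) / 0.3394 = 0.4475 → 0.45
d₂ = 0.4475 − 0.3394 = 0.1081 → 0.11
Pr(exercise) under Q = N(d₂) = 0.5438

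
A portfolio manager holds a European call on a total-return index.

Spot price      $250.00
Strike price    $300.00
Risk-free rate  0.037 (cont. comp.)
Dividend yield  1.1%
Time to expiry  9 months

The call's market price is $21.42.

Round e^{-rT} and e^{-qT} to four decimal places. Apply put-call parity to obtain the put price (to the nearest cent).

$65.25

e^(−qT) = e^(−0.011·0.75) = 0.9918;  e^(−rT) = e^(−0.037·0.75) = 0.9726
Put-call parity: C − P = S·e^(−qT) − K·e^(−rT) = 250·0.9918 − 300·0.9726 = 247.9500 − 291.7800 = -43.8300
P = C − (C − P) = 21.42 − (-43.8300) = 65.2500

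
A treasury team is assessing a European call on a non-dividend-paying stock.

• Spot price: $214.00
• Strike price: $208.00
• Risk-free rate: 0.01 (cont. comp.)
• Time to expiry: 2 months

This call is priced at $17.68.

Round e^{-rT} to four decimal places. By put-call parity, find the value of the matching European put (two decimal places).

exp(−rT) = exp(−0.01·0.1667) = 0.9983
Put-call parity: C − P = S − K·e^(−rT) = 214 − 208·0.9983 = 214 − 207.6464 = 6.3536
P = C − (C − P) = 17.68 − (6.3536) = 11.3264

$11.33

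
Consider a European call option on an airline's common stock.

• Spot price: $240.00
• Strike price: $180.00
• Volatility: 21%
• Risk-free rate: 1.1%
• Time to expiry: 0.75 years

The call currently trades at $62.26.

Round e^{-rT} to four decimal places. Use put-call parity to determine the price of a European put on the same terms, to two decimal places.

exp(−rT) = exp(−0.011·0.75) = 0.9918
Put-call parity: C − P = S − K·e^(−rT) = 240 − 180·0.9918 = 240 − 178.5240 = 61.4760
P = C − (C − P) = 62.26 − (61.4760) = 0.7840

$0.78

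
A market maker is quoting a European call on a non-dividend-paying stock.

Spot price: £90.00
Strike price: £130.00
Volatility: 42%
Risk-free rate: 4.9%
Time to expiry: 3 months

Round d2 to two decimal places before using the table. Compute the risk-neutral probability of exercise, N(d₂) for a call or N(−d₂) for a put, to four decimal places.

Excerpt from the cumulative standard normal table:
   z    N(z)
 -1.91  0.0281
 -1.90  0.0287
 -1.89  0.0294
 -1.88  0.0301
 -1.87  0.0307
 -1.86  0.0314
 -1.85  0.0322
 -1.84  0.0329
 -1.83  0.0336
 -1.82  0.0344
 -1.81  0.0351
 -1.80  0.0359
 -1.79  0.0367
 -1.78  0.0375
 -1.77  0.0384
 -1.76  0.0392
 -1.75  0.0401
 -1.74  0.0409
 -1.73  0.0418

σ√T = 0.42 × 0.5000 = 0.2100
ln(S/K) + (r + σ²/2)T = ln(90/130) + (0.049 + 0.42²/2)·0.25 = -0.3677 + 0.0343 = -0.3334
d₁ = -0.3334 / 0.2100 = -1.5877 ⇒ -1.59
d₂ = d₁ − σ√T = -1.5877 − 0.2100 = -1.7977 ⇒ -1.80
Pr(exercise) under Q = N(d₂) = 0.0359

0.0359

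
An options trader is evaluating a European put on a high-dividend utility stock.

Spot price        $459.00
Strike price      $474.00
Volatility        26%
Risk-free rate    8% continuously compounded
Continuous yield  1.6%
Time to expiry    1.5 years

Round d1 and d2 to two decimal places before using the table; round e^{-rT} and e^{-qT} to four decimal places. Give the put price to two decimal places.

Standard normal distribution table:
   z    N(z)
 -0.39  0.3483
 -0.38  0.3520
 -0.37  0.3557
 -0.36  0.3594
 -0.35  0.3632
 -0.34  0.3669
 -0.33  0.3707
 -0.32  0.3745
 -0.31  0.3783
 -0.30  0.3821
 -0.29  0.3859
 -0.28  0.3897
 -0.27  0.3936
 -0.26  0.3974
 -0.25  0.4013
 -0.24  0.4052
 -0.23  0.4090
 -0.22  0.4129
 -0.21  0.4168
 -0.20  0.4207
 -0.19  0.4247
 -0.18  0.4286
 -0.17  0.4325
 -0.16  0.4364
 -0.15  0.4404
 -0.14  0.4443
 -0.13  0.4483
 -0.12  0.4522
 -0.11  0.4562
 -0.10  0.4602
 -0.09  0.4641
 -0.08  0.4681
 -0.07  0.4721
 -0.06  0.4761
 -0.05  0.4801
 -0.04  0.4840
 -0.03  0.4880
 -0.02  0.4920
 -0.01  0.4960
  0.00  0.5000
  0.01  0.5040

σ√T = 0.26 × 1.2247 = 0.3184
ln(S/K) + (r − q + σ²/2)T = ln(459/474) + (0.08 − 0.016 + 0.26²/2)·1.5 = -0.0322 + 0.1467 = 0.1145
d₁ = 0.1145 / 0.3184 = 0.3597 ⇒ 0.36
d₂ = d₁ − σ√T = 0.3597 − 0.3184 = 0.0413 ⇒ 0.04
e^(−qT) = e^(−0.016·1.5) = 0.9763;  e^(−rT) = e^(−0.08·1.5) = 0.8869
N(−d₂) = N(-0.04) = 0.4840;  N(−d₁) = N(-0.36) = 0.3594
P = 474·0.8869·0.4840 − 459·0.9763·0.3594 = 203.4691 − 161.0549 = 42.4141

$42.41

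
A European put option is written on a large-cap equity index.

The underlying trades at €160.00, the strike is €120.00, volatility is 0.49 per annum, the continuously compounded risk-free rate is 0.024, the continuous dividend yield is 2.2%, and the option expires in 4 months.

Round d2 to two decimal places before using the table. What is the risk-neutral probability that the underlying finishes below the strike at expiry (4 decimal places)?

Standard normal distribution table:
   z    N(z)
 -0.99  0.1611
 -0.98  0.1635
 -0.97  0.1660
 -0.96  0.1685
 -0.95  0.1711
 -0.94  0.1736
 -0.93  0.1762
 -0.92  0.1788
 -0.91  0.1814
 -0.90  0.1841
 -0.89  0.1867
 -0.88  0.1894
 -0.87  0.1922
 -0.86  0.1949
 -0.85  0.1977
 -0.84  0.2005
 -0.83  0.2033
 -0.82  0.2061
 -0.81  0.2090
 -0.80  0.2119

σ√T = 0.49·√0.3333 = 0.2829
d₁ = [ln(160/120) + (0.024 − 0.022 + 0.49²/2)·0.3333] / 0.2829 = [0.2877 + 0.0407] / 0.2829 = 1.1607 ⇒ 1.16
d₂ = d₁ − σ√T = 1.1607 − 0.2829 = 0.8778 ⇒ 0.88
Pr(exercise) under Q = N(−d₂) = N(-0.88) = 0.1894

0.1894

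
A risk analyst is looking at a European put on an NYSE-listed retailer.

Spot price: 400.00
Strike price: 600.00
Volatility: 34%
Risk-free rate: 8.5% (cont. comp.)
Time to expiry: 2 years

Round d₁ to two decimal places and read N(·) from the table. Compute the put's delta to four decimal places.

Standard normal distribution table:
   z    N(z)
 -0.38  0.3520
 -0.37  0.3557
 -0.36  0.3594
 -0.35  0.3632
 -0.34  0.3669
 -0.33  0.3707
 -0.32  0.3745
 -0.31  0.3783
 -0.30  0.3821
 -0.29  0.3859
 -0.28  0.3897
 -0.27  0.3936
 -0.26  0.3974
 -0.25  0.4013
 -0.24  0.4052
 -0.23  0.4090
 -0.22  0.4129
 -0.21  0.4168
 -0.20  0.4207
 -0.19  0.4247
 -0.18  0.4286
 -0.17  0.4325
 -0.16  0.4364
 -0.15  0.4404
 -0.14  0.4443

-0.5987

σ√T = 0.34 × 1.4142 = 0.4808
d₁ = [ln(400/600) + (0.085 + ½·0.34²)·2] / (σ√T) = (-0.4055 + 0.2856) / 0.4808 = -0.2493 → -0.25
N(d₁) = N(-0.25) = 0.4013
Δ_put = N(d₁) − 1 = 0.4013 − 1 = -0.5987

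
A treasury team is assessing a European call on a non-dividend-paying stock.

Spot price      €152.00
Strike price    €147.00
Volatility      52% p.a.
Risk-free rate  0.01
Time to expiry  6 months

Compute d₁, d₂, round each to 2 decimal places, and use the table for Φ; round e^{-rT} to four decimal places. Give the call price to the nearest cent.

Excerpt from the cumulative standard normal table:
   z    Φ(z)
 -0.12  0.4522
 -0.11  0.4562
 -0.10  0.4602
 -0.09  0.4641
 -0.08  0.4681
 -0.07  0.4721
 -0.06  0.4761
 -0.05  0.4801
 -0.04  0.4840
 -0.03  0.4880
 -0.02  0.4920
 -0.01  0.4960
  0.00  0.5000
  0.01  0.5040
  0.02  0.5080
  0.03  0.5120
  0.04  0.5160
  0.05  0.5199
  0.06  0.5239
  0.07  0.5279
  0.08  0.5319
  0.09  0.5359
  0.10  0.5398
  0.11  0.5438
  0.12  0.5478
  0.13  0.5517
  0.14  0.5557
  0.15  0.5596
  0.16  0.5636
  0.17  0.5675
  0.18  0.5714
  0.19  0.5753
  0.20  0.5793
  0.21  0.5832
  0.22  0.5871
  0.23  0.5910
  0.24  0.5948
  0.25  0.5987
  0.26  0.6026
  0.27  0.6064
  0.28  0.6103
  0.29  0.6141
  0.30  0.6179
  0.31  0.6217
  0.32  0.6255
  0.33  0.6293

σ√T = 0.52·√0.5 = 0.3677
d₁ = [ln(152/147) + (0.01 + 0.52²/2)·0.5] / 0.3677 = [0.0334 + 0.0726] / 0.3677 = 0.2884 which rounds to 0.29
d₂ = d₁ − σ√T = 0.2884 − 0.3677 = -0.0793 which rounds to -0.08
e^(−rT) = e^(−0.01·0.5) = 0.9950
N(d₁) = N(0.29) = 0.6141;  N(d₂) = N(-0.08) = 0.4681
C = 152·0.6141 − 147·0.9950·0.4681 = 93.3432 − 68.4666 = 24.8766

€24.88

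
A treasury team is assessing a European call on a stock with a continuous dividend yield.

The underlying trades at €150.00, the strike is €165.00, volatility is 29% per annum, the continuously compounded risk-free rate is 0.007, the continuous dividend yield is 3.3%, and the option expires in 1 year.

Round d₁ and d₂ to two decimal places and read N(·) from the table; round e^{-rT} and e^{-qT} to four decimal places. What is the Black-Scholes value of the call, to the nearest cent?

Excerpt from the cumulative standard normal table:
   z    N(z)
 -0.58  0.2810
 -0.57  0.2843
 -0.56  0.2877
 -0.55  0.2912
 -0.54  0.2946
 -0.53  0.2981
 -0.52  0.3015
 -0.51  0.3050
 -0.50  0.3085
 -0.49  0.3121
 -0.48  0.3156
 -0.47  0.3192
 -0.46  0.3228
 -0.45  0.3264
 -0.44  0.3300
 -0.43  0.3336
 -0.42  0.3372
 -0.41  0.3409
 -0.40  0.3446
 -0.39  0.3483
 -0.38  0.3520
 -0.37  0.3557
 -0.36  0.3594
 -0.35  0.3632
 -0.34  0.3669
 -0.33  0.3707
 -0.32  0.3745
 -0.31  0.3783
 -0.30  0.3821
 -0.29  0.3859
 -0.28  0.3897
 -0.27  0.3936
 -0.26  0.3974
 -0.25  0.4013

€9.98

σ√T = 0.29·√1 = 0.2900
d₁ = [ln(150/165) + (0.007 − 0.033 + ½·0.29²)·1] / (σ√T) = (-0.0953 + 0.0160) / 0.2900 = -0.2733 which rounds to -0.27
d₂ = -0.2733 − 0.2900 = -0.5633 which rounds to -0.56
e^(−qT) = e^(−0.033·1) = 0.9675;  e^(−rT) = e^(−0.007·1) = 0.9930
N(d₁) = N(-0.27) = 0.3936;  N(d₂) = N(-0.56) = 0.2877
C = 150·0.9675·0.3936 − 165·0.9930·0.2877 = 57.1212 − 47.1382 = 9.9830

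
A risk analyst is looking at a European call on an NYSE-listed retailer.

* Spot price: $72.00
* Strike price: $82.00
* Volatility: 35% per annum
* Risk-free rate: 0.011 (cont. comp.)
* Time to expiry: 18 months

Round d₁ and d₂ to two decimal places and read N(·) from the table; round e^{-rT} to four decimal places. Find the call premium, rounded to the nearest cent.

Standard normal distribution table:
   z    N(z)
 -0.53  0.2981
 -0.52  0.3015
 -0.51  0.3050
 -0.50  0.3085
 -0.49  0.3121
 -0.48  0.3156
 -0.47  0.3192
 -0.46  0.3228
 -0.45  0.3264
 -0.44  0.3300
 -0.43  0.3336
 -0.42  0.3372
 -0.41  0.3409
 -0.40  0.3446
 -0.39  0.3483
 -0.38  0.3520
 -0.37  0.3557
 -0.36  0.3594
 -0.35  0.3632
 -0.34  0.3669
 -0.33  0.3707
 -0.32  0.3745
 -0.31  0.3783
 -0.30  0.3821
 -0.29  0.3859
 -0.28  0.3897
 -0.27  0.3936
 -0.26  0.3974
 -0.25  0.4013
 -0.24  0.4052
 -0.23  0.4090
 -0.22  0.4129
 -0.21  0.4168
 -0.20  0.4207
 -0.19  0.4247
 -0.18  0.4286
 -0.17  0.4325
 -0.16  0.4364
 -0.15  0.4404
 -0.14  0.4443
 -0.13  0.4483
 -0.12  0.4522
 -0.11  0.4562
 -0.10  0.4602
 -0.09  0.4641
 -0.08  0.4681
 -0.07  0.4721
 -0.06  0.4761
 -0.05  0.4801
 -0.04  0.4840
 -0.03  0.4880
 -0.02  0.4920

σ√T = 0.35·√1.5 = 0.4287
d₁ = [ln(72/82) + (0.011 + ½·0.35²)·1.5] / (σ√T) = (-0.1301 + 0.1084) / 0.4287 = -0.0506 ≈ -0.05
d₂ = -0.0506 − 0.4287 = -0.4792 ≈ -0.48
exp(−rT) = exp(−0.011·1.5) = 0.9836
N(d₁) = N(-0.05) = 0.4801;  N(d₂) = N(-0.48) = 0.3156
C = 72·0.4801 − 82·0.9836·0.3156 = 34.5672 − 25.4548 = 9.1124

$9.11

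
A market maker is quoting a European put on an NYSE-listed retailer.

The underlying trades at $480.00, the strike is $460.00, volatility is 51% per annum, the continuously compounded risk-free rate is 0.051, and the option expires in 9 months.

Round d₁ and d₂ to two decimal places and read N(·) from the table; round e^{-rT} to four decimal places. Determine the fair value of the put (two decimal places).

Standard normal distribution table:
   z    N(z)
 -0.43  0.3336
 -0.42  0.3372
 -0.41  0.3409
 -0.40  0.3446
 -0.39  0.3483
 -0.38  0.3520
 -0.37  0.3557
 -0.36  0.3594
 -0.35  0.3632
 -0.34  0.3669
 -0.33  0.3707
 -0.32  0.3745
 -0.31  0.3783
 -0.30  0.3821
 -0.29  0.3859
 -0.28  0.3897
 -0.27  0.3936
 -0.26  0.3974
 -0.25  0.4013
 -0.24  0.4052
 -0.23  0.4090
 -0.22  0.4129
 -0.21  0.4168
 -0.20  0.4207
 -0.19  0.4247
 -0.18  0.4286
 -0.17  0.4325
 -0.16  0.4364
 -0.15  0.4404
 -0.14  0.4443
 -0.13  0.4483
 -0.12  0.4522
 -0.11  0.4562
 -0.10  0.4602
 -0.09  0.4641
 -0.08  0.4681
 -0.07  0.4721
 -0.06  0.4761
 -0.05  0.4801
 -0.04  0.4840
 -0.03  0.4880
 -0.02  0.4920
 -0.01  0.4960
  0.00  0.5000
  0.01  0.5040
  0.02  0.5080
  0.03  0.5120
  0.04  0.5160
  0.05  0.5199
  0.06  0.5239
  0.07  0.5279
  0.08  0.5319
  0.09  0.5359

$63.05

σ√T = 0.51·√0.75 = 0.4417
d₁ = [ln(480/460) + (0.051 + 0.51²/2)·0.75] / 0.4417 = [0.0426 + 0.1358] / 0.4417 = 0.4038 → 0.40
d₂ = d₁ − σ√T = 0.4038 − 0.4417 = -0.0379 → -0.04
exp(−rT) = exp(−0.051·0.75) = 0.9625
N(−d₂) = N(0.04) = 0.5160;  N(−d₁) = N(-0.40) = 0.3446
P = 460·0.9625·0.5160 − 480·0.3446 = 228.4590 − 165.4080 = 63.0510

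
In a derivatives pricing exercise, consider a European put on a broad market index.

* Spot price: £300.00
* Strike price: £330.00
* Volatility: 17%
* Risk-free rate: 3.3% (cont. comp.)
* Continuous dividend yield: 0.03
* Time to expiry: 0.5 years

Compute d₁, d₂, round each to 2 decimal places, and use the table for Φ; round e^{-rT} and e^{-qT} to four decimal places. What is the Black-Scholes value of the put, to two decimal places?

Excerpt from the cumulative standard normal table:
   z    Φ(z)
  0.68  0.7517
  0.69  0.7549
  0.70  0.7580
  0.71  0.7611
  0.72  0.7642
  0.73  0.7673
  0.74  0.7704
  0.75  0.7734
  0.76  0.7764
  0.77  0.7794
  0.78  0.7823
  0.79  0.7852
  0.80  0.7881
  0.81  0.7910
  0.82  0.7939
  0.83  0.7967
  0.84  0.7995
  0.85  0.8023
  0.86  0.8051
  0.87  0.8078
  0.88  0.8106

£33.66

σ√T = 0.17 × 0.7071 = 0.1202
d₁ = [ln(300/330) + (0.033 − 0.03 + 0.17²/2)·0.5] / 0.1202 = [-0.0953 + 0.0087] / 0.1202 = -0.7203 which rounds to -0.72
d₂ = d₁ − σ√T = -0.7203 − 0.1202 = -0.8405 which rounds to -0.84
exp(−qT) = exp(−0.03·0.5) = 0.9851;  exp(−rT) = exp(−0.033·0.5) = 0.9836
P = 330·0.9836·N(0.84) − 300·0.9851·N(0.72) = 330·0.9836·0.7995 − 300·0.9851·0.7642 = 259.5081 − 225.8440 = 33.6641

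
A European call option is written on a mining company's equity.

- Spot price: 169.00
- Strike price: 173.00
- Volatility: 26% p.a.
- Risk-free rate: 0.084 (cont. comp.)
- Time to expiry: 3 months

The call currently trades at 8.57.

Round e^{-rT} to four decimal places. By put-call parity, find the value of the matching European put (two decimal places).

e^(−rT) = e^(−0.084·0.25) = 0.9792
Put-call parity: C − P = S − K·e^(−rT) = 169 − 173·0.9792 = 169 − 169.4016 = -0.4016
P = C − (C − P) = 8.57 − (-0.4016) = 8.9716

8.97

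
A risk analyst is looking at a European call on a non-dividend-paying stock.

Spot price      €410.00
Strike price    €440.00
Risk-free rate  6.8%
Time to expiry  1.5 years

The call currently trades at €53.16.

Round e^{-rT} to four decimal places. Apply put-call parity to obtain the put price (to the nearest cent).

exp(−rT) = exp(−0.068·1.5) = 0.9030
Put-call parity: C − P = S − K·e^(−rT) = 410 − 440·0.9030 = 410 − 397.3200 = 12.6800
P = C − (C − P) = 53.16 − (12.6800) = 40.4800

€40.48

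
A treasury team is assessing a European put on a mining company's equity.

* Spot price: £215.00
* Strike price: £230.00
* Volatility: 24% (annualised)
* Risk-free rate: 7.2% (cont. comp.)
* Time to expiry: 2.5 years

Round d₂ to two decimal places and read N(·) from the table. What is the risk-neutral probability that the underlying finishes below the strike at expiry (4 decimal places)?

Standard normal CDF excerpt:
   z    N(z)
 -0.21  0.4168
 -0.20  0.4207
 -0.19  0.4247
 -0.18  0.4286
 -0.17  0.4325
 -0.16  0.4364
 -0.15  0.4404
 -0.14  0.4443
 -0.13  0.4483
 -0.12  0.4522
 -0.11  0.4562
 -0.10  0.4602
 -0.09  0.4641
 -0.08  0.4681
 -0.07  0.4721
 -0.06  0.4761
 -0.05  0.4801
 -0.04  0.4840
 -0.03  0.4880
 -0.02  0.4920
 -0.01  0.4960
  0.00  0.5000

σ√T = 0.24 × 1.5811 = 0.3795
d₁ = [ln(215/230) + (0.072 + 0.24²/2)·2.5] / 0.3795 = [-0.0674 + 0.2520] / 0.3795 = 0.4864 ≈ 0.49
d₂ = d₁ − σ√T = 0.4864 − 0.3795 = 0.1069 ≈ 0.11
Pr(exercise) under Q = N(−d₂) = N(-0.11) = 0.4562

0.4562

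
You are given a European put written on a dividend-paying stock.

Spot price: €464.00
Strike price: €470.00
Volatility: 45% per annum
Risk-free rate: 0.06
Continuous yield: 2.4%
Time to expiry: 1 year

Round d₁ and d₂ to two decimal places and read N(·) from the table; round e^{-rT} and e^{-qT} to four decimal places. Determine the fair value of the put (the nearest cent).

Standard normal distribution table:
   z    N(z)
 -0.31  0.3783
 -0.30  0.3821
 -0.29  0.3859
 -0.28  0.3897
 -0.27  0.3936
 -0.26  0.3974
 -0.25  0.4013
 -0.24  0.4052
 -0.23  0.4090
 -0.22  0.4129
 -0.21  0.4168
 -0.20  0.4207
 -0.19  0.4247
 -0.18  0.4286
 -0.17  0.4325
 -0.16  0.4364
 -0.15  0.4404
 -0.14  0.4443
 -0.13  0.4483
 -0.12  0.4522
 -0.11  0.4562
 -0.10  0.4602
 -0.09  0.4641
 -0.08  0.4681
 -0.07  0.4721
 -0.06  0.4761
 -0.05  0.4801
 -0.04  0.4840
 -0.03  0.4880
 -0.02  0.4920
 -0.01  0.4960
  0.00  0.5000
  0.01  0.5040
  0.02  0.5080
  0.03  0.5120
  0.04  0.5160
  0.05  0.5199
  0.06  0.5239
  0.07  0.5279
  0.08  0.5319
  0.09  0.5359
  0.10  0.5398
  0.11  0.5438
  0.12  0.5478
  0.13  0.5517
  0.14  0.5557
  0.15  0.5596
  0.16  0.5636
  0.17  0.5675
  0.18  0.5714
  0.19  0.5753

€74.67

σ√T = 0.45·√1 = 0.4500
d₁ = [ln(464/470) + (0.06 − 0.024 + 0.45²/2)·1] / 0.4500 = [-0.0128 + 0.1373] / 0.4500 = 0.2764 ≈ 0.28
d₂ = d₁ − σ√T = 0.2764 − 0.4500 = -0.1736 ≈ -0.17
exp(−qT) = exp(−0.024·1) = 0.9763;  exp(−rT) = exp(−0.06·1) = 0.9418
N(−d₂) = N(0.17) = 0.5675;  N(−d₁) = N(-0.28) = 0.3897
P = 470·0.9418·0.5675 − 464·0.9763·0.3897 = 251.2016 − 176.5353 = 74.6663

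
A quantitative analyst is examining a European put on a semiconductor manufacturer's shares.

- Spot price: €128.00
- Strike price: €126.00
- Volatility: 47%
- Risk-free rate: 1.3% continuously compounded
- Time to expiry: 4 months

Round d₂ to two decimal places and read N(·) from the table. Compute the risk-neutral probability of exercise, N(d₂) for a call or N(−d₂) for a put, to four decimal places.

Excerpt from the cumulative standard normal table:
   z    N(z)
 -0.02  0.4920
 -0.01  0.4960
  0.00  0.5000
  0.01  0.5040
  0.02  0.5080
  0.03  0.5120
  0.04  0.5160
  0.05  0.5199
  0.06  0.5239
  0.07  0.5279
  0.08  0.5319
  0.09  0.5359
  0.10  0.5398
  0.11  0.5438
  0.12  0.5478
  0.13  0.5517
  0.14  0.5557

T = 0.3333;  σ√T = 0.2714
d₁ = [ln(128/126) + (0.013 + ½·0.47²)·0.3333] / (σ√T) = (0.0157 + 0.0411) / 0.2714 = 0.2097 ≈ 0.21
d₂ = 0.2097 − 0.2714 = -0.0617 ≈ -0.06
Pr(exercise) under Q = N(−d₂) = N(0.06) = 0.5239

0.5239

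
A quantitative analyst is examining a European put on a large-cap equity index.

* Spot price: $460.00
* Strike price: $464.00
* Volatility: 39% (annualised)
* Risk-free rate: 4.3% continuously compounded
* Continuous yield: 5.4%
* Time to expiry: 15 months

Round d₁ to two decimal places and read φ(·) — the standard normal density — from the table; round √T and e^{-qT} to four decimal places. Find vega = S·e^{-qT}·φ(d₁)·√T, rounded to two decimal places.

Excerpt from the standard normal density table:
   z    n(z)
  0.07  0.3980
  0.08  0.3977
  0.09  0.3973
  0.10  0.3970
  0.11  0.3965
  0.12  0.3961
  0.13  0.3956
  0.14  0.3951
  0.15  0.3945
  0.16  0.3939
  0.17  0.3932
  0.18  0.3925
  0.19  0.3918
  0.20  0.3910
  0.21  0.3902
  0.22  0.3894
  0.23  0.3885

T = 1.25;  σ√T = 0.4360
d₁ = [ln(460/464) + (0.043 − 0.054 + 0.39²/2)·1.25] / 0.4360 = [-0.0087 + 0.0813] / 0.4360 = 0.1666 which rounds to 0.17
√T = √1.25 = 1.1180
φ(d₁) = φ(0.17) = 0.3932
e^(−qT) = e^(−0.054·1.25) = 0.9347
vega = S·e^(−qT)·φ(d₁)·√T = 460·0.9347·0.3932·1.1180 = 189.0103
(Vega is the same for a European call and put with the same parameters.)

189.01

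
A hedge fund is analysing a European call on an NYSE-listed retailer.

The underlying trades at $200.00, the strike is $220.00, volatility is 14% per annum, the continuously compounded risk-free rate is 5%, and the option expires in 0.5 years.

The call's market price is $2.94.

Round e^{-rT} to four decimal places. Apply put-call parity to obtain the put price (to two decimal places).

$17.51

exp(−rT) = exp(−0.05·0.5) = 0.9753
Put-call parity: C − P = S − K·e^(−rT) = 200 − 220·0.9753 = 200 − 214.5660 = -14.5660
P = C − (C − P) = 2.94 − (-14.5660) = 17.5060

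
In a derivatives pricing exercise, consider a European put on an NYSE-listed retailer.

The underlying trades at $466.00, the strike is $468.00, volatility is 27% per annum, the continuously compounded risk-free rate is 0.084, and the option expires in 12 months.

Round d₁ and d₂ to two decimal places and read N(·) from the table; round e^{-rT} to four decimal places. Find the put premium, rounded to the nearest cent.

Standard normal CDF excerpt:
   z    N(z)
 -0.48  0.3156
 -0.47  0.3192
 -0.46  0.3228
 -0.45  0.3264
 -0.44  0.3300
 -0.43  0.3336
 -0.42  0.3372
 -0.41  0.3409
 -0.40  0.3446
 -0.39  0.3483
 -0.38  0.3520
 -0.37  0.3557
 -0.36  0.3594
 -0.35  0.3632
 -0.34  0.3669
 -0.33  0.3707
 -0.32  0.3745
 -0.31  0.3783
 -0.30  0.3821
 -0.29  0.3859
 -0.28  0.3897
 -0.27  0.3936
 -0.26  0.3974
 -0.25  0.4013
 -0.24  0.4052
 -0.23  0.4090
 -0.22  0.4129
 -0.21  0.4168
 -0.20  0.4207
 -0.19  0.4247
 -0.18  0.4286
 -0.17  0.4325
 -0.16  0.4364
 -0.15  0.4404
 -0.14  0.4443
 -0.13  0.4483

T = 1;  σ√T = 0.2700
d₁ = [ln(466/468) + (0.084 + 0.27²/2)·1] / 0.2700 = [-0.0043 + 0.1205] / 0.2700 = 0.4302 ≈ 0.43
d₂ = d₁ − σ√T = 0.4302 − 0.2700 = 0.1602 ≈ 0.16
e^(−rT) = e^(−0.084·1) = 0.9194
N(−d₂) = N(-0.16) = 0.4364;  N(−d₁) = N(-0.43) = 0.3336
P = 468·0.9194·0.4364 − 466·0.3336 = 187.7738 − 155.4576 = 32.3162

$32.32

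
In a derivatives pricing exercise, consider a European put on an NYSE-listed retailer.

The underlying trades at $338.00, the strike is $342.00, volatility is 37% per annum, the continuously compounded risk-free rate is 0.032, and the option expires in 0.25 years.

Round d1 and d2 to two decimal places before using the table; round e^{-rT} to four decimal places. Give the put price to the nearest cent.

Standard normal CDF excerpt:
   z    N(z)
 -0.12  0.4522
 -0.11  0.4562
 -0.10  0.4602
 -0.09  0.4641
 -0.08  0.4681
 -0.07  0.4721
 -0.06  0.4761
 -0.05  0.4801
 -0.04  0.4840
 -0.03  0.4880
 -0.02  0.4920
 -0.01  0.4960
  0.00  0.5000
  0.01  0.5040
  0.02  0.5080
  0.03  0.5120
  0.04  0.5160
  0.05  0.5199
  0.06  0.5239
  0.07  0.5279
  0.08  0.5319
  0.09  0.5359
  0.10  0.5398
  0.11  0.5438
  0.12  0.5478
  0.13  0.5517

$24.92

σ√T = 0.37·√0.25 = 0.1850
d₁ = [ln(338/342) + (0.032 + 0.37²/2)·0.25] / 0.1850 = [-0.0118 + 0.0251] / 0.1850 = 0.0721 ⇒ 0.07
d₂ = d₁ − σ√T = 0.0721 − 0.1850 = -0.1129 ⇒ -0.11
exp(−rT) = exp(−0.032·0.25) = 0.9920
N(−d₂) = N(0.11) = 0.5438;  N(−d₁) = N(-0.07) = 0.4721
P = 342·0.9920·0.5438 − 338·0.4721 = 184.4918 − 159.5698 = 24.9220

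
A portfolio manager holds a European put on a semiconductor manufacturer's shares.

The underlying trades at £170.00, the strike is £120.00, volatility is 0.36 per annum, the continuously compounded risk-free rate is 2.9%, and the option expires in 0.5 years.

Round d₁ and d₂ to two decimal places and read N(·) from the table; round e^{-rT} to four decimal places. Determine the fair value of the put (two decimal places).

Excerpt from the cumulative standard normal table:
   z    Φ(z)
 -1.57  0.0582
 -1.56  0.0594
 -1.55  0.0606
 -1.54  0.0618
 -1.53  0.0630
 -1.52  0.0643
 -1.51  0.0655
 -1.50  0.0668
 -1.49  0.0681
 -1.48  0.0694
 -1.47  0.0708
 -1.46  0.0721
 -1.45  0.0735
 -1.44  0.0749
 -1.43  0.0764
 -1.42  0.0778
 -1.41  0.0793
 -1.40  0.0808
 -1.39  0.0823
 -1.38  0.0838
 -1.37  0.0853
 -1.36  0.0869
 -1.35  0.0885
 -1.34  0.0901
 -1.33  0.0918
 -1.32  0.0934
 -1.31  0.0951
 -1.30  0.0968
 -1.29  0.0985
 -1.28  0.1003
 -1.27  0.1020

σ√T = 0.36·√0.5 = 0.2546
d₁ = [ln(170/120) + (0.029 + 0.36²/2)·0.5] / 0.2546 = [0.3483 + 0.0469] / 0.2546 = 1.5525 → 1.55
d₂ = d₁ − σ√T = 1.5525 − 0.2546 = 1.2980 → 1.30
e^(−rT) = e^(−0.029·0.5) = 0.9856
N(−d₂) = N(-1.30) = 0.0968;  N(−d₁) = N(-1.55) = 0.0606
P = 120·0.9856·0.0968 − 170·0.0606 = 11.4487 − 10.3020 = 1.1467

£1.15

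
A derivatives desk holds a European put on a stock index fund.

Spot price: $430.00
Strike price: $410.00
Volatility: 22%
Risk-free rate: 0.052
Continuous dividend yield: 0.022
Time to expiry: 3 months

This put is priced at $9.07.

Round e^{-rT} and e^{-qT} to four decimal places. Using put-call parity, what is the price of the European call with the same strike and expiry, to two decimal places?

$31.99

e^(−qT) = e^(−0.022·0.25) = 0.9945;  e^(−rT) = e^(−0.052·0.25) = 0.9871
Put-call parity: C − P = S·e^(−qT) − K·e^(−rT) = 430·0.9945 − 410·0.9871 = 427.6350 − 404.7110 = 22.9240
C = P + (C − P) = 9.07 + (22.9240) = 31.9940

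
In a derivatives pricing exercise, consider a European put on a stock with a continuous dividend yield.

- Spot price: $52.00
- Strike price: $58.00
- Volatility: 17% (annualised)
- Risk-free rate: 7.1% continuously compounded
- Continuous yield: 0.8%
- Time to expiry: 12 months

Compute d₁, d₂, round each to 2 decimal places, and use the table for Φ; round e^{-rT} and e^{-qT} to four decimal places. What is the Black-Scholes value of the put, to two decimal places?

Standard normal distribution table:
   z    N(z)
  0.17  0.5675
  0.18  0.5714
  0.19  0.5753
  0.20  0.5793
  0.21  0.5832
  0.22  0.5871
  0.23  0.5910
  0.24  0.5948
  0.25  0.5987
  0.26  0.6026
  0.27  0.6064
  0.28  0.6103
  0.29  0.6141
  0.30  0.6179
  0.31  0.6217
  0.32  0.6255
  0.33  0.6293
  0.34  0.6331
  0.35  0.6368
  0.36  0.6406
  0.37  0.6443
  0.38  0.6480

σ√T = 0.17·√1 = 0.1700
ln(S/K) + (r − q + σ²/2)T = ln(52/58) + (0.071 − 0.008 + 0.17²/2)·1 = -0.1092 + 0.0775 = -0.0317
d₁ = -0.0317 / 0.1700 = -0.1868 ⇒ -0.19
d₂ = d₁ − σ√T = -0.1868 − 0.1700 = -0.3568 ⇒ -0.36
e^(−qT) = e^(−0.008·1) = 0.9920;  e^(−rT) = e^(−0.071·1) = 0.9315
P = 58·0.9315·N(0.36) − 52·0.9920·N(0.19) = 58·0.9315·0.6406 − 52·0.9920·0.5753 = 34.6097 − 29.6763 = 4.9334

$4.93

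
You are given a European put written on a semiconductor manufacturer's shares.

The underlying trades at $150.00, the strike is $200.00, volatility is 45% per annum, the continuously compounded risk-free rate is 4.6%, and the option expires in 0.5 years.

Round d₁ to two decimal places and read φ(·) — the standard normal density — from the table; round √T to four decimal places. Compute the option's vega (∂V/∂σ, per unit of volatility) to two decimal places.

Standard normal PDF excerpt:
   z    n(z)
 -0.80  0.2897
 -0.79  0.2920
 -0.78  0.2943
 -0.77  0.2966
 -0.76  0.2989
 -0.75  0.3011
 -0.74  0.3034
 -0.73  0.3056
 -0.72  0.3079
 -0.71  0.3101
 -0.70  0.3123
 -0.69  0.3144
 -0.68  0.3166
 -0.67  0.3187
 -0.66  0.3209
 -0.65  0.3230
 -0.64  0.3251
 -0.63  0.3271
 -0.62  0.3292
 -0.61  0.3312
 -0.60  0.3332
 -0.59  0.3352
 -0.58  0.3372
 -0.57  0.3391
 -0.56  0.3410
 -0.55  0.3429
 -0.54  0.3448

σ√T = 0.45·√0.5 = 0.3182
d₁ = [ln(150/200) + (0.046 + ½·0.45²)·0.5] / (σ√T) = (-0.2877 + 0.0736) / 0.3182 = -0.6727 → -0.67
√T = √0.5 = 0.7071
φ(d₁) = φ(-0.67) = 0.3187
vega = S·φ(d₁)·√T = 150·0.3187·0.7071 = 33.8029
(The call has the same vega.)

33.80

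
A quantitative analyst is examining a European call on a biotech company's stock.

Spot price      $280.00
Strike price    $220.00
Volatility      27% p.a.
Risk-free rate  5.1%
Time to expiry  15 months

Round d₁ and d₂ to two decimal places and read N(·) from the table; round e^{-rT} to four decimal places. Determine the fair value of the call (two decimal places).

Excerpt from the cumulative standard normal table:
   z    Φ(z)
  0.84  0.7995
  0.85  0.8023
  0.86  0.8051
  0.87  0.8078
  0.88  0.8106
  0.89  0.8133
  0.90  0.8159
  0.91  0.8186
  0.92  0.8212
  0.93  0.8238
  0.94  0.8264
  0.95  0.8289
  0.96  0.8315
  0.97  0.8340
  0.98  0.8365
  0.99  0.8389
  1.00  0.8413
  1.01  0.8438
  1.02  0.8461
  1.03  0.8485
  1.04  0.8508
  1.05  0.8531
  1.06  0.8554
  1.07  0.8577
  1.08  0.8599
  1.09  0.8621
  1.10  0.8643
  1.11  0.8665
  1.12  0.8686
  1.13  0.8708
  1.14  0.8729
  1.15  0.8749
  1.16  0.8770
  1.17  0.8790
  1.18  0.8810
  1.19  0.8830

$79.38

T = 1.25;  σ√T = 0.3019
d₁ = [ln(280/220) + (0.051 + 0.27²/2)·1.25] / 0.3019 = [0.2412 + 0.1093] / 0.3019 = 1.1610 ⇒ 1.16
d₂ = d₁ − σ√T = 1.1610 − 0.3019 = 0.8591 ⇒ 0.86
exp(−rT) = exp(−0.051·1.25) = 0.9382
N(d₁) = N(1.16) = 0.8770;  N(d₂) = N(0.86) = 0.8051
C = 280·0.8770 − 220·0.9382·0.8051 = 245.5600 − 166.1759 = 79.3841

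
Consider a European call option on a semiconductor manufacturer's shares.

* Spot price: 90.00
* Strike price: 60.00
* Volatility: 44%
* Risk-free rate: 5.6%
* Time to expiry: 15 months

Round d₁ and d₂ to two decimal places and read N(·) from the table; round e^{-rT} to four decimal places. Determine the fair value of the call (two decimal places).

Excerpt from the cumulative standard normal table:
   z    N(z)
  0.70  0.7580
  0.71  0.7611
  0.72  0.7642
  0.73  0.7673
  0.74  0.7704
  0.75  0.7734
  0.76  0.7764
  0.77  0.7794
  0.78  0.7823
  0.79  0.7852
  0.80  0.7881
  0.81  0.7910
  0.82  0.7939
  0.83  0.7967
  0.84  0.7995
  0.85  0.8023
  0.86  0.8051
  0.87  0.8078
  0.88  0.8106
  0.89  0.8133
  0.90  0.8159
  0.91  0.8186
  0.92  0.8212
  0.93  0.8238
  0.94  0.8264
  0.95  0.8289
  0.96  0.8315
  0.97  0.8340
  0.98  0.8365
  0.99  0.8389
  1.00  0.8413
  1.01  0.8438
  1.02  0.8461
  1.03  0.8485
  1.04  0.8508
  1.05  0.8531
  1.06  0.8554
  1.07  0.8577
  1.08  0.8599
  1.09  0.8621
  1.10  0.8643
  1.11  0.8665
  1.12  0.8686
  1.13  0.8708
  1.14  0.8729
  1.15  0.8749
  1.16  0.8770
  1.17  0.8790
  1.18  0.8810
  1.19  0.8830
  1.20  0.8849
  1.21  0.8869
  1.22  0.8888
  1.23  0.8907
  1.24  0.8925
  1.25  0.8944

σ√T = 0.44 × 1.1180 = 0.4919
d₁ = [ln(90/60) + (0.056 + ½·0.44²)·1.25] / (σ√T) = (0.4055 + 0.1910) / 0.4919 = 1.2125 ⇒ 1.21
d₂ = 1.2125 − 0.4919 = 0.7206 ⇒ 0.72
exp(−rT) = exp(−0.056·1.25) = 0.9324
N(d₁) = N(1.21) = 0.8869;  N(d₂) = N(0.72) = 0.7642
C = 90·0.8869 − 60·0.9324·0.7642 = 79.8210 − 42.7524 = 37.0686

37.07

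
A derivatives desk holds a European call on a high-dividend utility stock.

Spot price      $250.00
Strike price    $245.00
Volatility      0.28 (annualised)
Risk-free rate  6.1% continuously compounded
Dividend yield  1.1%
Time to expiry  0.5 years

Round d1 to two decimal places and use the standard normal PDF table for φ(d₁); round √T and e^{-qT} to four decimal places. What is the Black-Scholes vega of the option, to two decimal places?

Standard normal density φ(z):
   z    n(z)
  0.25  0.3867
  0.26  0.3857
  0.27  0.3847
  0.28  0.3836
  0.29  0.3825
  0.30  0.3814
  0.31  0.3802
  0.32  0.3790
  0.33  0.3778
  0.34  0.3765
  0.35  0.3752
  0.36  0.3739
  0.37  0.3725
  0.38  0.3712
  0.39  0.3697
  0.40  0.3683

66.42

T = 0.5;  σ√T = 0.1980
d₁ = [ln(250/245) + (0.061 − 0.011 + 0.28²/2)·0.5] / 0.1980 = [0.0202 + 0.0446] / 0.1980 = 0.3273 which rounds to 0.33
√T = √0.5 = 0.7071
φ(d₁) = φ(0.33) = 0.3778
exp(−qT) = exp(−0.011·0.5) = 0.9945
vega = S·exp(−qT)·φ(d₁)·√T = 250·0.9945·0.3778·0.7071 = 66.4183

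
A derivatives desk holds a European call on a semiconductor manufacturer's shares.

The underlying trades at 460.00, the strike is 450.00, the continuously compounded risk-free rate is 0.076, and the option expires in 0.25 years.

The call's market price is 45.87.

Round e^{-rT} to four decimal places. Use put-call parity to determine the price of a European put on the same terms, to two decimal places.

e^(−rT) = e^(−0.076·0.25) = 0.9812
Put-call parity: C − P = S − K·e^(−rT) = 460 − 450·0.9812 = 460 − 441.5400 = 18.4600
P = C − (C − P) = 45.87 − (18.4600) = 27.4100

27.41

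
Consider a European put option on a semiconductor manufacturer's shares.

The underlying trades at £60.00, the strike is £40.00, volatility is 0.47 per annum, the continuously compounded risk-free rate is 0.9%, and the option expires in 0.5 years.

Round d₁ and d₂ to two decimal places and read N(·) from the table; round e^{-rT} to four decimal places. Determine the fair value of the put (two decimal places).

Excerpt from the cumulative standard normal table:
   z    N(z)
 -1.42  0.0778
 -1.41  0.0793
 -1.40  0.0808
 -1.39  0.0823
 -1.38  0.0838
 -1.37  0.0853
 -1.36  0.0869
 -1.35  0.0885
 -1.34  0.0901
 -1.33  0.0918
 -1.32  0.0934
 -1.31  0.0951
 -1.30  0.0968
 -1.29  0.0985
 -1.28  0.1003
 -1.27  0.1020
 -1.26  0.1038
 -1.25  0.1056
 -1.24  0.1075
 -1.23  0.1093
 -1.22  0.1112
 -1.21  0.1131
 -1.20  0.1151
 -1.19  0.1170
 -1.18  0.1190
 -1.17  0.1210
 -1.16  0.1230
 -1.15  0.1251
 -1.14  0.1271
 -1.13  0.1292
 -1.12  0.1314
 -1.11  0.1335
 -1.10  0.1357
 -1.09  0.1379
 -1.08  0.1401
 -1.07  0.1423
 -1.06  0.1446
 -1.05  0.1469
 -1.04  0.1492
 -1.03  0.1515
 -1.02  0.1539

T = 0.5;  σ√T = 0.3323
d₁ = [ln(60/40) + (0.009 + 0.47²/2)·0.5] / 0.3323 = [0.4055 + 0.0597] / 0.3323 = 1.3997 ≈ 1.40
d₂ = d₁ − σ√T = 1.3997 − 0.3323 = 1.0674 ≈ 1.07
e^(−rT) = e^(−0.009·0.5) = 0.9955
N(−d₂) = N(-1.07) = 0.1423;  N(−d₁) = N(-1.40) = 0.0808
P = 40·0.9955·0.1423 − 60·0.0808 = 5.6664 − 4.8480 = 0.8184

£0.82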